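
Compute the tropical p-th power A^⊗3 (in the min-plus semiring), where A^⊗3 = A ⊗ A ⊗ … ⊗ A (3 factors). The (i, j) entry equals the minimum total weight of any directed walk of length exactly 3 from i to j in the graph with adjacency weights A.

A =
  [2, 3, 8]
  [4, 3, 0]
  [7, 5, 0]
A^⊗3 =
  [6, 7, 3]
  [7, 5, 0]
  [7, 5, 0]

Each entry (A^⊗3)_ij equals the minimum over all length-3 walks i = v_0 → v_1 → … → v_3 = j of Σ_t A[v_t][v_{t+1}]. For example, for (i, j) = (0, 2) we minimise over 9 possible intermediate vertex sequences; the minimum is 3, attained along the walk 0 → 1 → 2 → 2.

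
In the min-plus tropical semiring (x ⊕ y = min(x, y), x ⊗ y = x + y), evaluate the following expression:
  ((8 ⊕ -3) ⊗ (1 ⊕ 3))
((8 ⊕ -3) ⊗ (1 ⊕ 3)) = -2

Expand innermost to outermost. Recall ⊕ takes the minimum of its arguments and ⊗ takes their sum. Working out the expression ((8 ⊕ -3) ⊗ (1 ⊕ 3)) gives -2.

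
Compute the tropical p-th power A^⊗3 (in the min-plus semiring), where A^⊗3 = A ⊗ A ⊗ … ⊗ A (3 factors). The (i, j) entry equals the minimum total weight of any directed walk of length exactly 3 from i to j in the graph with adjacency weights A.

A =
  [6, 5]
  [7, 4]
A^⊗3 =
  [16, 13]
  [15, 12]

Each entry (A^⊗3)_ij equals the minimum over all length-3 walks i = v_0 → v_1 → … → v_3 = j of Σ_t A[v_t][v_{t+1}]. For example, for (i, j) = (0, 1) we minimise over 4 possible intermediate vertex sequences; the minimum is 13, attained along the walk 0 → 1 → 1 → 1.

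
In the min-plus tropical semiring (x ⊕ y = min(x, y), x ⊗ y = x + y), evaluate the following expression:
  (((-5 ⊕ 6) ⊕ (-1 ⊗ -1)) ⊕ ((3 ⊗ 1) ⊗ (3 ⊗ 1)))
(((-5 ⊕ 6) ⊕ (-1 ⊗ -1)) ⊕ ((3 ⊗ 1) ⊗ (3 ⊗ 1))) = -5

Expand innermost to outermost. Recall ⊕ takes the minimum of its arguments and ⊗ takes their sum. Working out the expression (((-5 ⊕ 6) ⊕ (-1 ⊗ -1)) ⊕ ((3 ⊗ 1) ⊗ (3 ⊗ 1))) gives -5.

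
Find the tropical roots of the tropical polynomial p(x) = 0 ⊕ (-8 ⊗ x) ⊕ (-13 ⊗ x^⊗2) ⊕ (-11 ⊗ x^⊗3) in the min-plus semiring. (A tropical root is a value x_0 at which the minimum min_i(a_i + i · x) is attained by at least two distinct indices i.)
Roots: {-2, 5, 8}

Each tropical root is a break point of the lower envelope of the lines y = a_i + i · x (there are 4 lines, with slopes 0, 1, ..., 3). Only the lines that attain the minimum somewhere contribute to roots; other lines are dominated. Here the surviving (envelope) indices are i = 3, i = 2, i = 1, i = 0.
Intersections between consecutive envelope lines give the roots: for adjacent envelope indices i < j the intersection is x = (a_i − a_j) / (j − i). Reading off the sorted break points: {-2, 5, 8}.
Verification: at each break x_0, at least two indices attain the minimum of min_i(a_i + i · x_0).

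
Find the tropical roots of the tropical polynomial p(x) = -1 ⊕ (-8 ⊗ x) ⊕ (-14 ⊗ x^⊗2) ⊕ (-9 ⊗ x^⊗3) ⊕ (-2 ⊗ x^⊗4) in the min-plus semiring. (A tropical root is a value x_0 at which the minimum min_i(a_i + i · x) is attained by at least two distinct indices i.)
Roots: {-7, -5, 6, 7}

Each tropical root is a break point of the lower envelope of the lines y = a_i + i · x (there are 5 lines, with slopes 0, 1, ..., 4). Only the lines that attain the minimum somewhere contribute to roots; other lines are dominated. Here the surviving (envelope) indices are i = 4, i = 3, i = 2, i = 1, i = 0.
Intersections between consecutive envelope lines give the roots: for adjacent envelope indices i < j the intersection is x = (a_i − a_j) / (j − i). Reading off the sorted break points: {-7, -5, 6, 7}.
Verification: at each break x_0, at least two indices attain the minimum of min_i(a_i + i · x_0).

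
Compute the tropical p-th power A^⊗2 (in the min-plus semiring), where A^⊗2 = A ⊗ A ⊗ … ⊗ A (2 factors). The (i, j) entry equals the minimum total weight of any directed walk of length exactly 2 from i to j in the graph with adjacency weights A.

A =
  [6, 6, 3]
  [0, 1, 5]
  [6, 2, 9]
A^⊗2 =
  [6, 5, 9]
  [1, 2, 3]
  [2, 3, 7]

Each entry (A^⊗2)_ij equals the minimum over all length-2 walks i = v_0 → v_1 → … → v_2 = j of Σ_t A[v_t][v_{t+1}]. For example, for (i, j) = (0, 2) we minimise over 3 possible intermediate vertex sequences; the minimum is 9, attained along the walk 0 → 0 → 2.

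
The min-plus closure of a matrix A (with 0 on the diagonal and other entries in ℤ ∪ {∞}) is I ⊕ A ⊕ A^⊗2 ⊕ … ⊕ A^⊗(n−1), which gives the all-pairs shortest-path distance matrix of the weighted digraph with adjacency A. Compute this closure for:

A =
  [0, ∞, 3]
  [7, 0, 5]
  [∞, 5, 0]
Closure =
  [0, 8, 3]
  [7, 0, 5]
  [12, 5, 0]

This is the Floyd-Warshall all-pairs shortest-path computation. For each intermediate vertex k = 0, 1, …, 2, update dist[i][j] ← min(dist[i][j], dist[i][k] + dist[k][j]). The final matrix gives, for each (i, j), the minimum total weight of any directed path from i to j (possibly empty when i = j).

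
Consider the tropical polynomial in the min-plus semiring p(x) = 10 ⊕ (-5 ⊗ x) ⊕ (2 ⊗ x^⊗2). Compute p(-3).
p(-3) = -8

A tropical monomial a ⊗ x^⊗i evaluates to a + i · x. Evaluating each term at x = -3:
  Term 0 contributes 10 + 0 · -3 = 10
  Term 1 contributes -5 + 1 · -3 = -8
  Term 2 contributes 2 + 2 · -3 = -4
p(-3) = ⊕ of these = min[10, -8, -4] = -8.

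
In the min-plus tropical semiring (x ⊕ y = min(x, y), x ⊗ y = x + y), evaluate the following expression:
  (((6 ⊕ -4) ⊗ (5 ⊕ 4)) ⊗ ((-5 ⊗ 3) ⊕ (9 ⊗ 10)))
(((6 ⊕ -4) ⊗ (5 ⊕ 4)) ⊗ ((-5 ⊗ 3) ⊕ (9 ⊗ 10))) = -2

Expand innermost to outermost. Recall ⊕ takes the minimum of its arguments and ⊗ takes their sum. Working out the expression (((6 ⊕ -4) ⊗ (5 ⊕ 4)) ⊗ ((-5 ⊗ 3) ⊕ (9 ⊗ 10))) gives -2.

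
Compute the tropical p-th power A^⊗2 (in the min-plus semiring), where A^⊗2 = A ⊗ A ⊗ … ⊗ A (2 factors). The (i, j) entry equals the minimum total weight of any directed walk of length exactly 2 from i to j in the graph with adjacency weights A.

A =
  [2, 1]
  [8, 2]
A^⊗2 =
  [4, 3]
  [10, 4]

Each entry (A^⊗2)_ij equals the minimum over all length-2 walks i = v_0 → v_1 → … → v_2 = j of Σ_t A[v_t][v_{t+1}]. For example, for (i, j) = (0, 1) we minimise over 2 possible intermediate vertex sequences; the minimum is 3, attained along the walk 0 → 0 → 1.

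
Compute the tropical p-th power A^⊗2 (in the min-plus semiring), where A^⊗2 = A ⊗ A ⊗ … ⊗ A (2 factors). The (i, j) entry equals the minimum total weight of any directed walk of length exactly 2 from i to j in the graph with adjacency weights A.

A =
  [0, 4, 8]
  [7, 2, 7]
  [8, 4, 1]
A^⊗2 =
  [0, 4, 8]
  [7, 4, 8]
  [8, 5, 2]

Each entry (A^⊗2)_ij equals the minimum over all length-2 walks i = v_0 → v_1 → … → v_2 = j of Σ_t A[v_t][v_{t+1}]. For example, for (i, j) = (0, 2) we minimise over 3 possible intermediate vertex sequences; the minimum is 8, attained along the walk 0 → 0 → 2.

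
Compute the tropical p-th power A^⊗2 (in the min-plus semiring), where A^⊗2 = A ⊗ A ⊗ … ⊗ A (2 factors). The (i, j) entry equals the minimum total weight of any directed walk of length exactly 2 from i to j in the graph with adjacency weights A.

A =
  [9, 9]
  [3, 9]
A^⊗2 =
  [12, 18]
  [12, 12]

Each entry (A^⊗2)_ij equals the minimum over all length-2 walks i = v_0 → v_1 → … → v_2 = j of Σ_t A[v_t][v_{t+1}]. For example, for (i, j) = (0, 1) we minimise over 2 possible intermediate vertex sequences; the minimum is 18, attained along the walk 0 → 0 → 1.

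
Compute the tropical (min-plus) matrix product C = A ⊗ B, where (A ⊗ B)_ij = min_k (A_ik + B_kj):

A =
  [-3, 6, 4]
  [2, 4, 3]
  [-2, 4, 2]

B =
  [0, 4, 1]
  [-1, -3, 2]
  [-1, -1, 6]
A ⊗ B =
  [-3, 1, -2]
  [2, 1, 3]
  [-2, 1, -1]

Apply the min-plus product entry-by-entry:
  C[0][0] = min over k of (A[0][0] + B[0][0] = -3 + 0 = -3, A[0][1] + B[1][0] = 6 + -1 = 5, A[0][2] + B[2][0] = 4 + -1 = 3) = -3 (attained at k = 0)
  C[0][1] = min over k of (A[0][0] + B[0][1] = -3 + 4 = 1, A[0][1] + B[1][1] = 6 + -3 = 3, A[0][2] + B[2][1] = 4 + -1 = 3) = 1 (attained at k = 0)
  C[0][2] = min over k of (A[0][0] + B[0][2] = -3 + 1 = -2, A[0][1] + B[1][2] = 6 + 2 = 8, A[0][2] + B[2][2] = 4 + 6 = 10) = -2 (attained at k = 0)
  C[1][0] = min over k of (A[1][0] + B[0][0] = 2 + 0 = 2, A[1][1] + B[1][0] = 4 + -1 = 3, A[1][2] + B[2][0] = 3 + -1 = 2) = 2 (attained at k = 0)
  C[1][1] = min over k of (A[1][0] + B[0][1] = 2 + 4 = 6, A[1][1] + B[1][1] = 4 + -3 = 1, A[1][2] + B[2][1] = 3 + -1 = 2) = 1 (attained at k = 1)
  C[1][2] = min over k of (A[1][0] + B[0][2] = 2 + 1 = 3, A[1][1] + B[1][2] = 4 + 2 = 6, A[1][2] + B[2][2] = 3 + 6 = 9) = 3 (attained at k = 0)
  C[2][0] = min over k of (A[2][0] + B[0][0] = -2 + 0 = -2, A[2][1] + B[1][0] = 4 + -1 = 3, A[2][2] + B[2][0] = 2 + -1 = 1) = -2 (attained at k = 0)
  C[2][1] = min over k of (A[2][0] + B[0][1] = -2 + 4 = 2, A[2][1] + B[1][1] = 4 + -3 = 1, A[2][2] + B[2][1] = 2 + -1 = 1) = 1 (attained at k = 1)
  C[2][2] = min over k of (A[2][0] + B[0][2] = -2 + 1 = -1, A[2][1] + B[1][2] = 4 + 2 = 6, A[2][2] + B[2][2] = 2 + 6 = 8) = -1 (attained at k = 0)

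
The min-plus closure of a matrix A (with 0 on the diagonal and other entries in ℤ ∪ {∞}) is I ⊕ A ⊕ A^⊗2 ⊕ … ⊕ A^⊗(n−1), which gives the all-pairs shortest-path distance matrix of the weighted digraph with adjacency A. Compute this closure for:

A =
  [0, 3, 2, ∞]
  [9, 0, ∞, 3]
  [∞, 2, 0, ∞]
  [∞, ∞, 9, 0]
Closure =
  [0, 3, 2, 6]
  [9, 0, 11, 3]
  [11, 2, 0, 5]
  [20, 11, 9, 0]

This is the Floyd-Warshall all-pairs shortest-path computation. For each intermediate vertex k = 0, 1, …, 3, update dist[i][j] ← min(dist[i][j], dist[i][k] + dist[k][j]). The final matrix gives, for each (i, j), the minimum total weight of any directed path from i to j (possibly empty when i = j).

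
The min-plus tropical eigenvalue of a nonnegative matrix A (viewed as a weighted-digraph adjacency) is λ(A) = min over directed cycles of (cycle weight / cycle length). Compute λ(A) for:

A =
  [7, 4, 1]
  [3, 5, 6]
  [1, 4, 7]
λ(A) = 1

Enumerate directed cycles and compute their means (weight / length). Sample:
  cycle 0 → 0: weight = 7, length = 1, mean = 7/1 ≈ 7.000
  cycle 1 → 1: weight = 5, length = 1, mean = 5/1 ≈ 5.000
  cycle 2 → 2: weight = 7, length = 1, mean = 7/1 ≈ 7.000
  cycle 0 → 1 → 0: weight = 7, length = 2, mean = 7/2 ≈ 3.500
  cycle 0 → 2 → 0: weight = 2, length = 2, mean = 2/2 ≈ 1.000
  cycle 1 → 0 → 1: weight = 7, length = 2, mean = 7/2 ≈ 3.500
Minimum mean = 1.000, attained e.g. along the cycle 0 → 2 → 0 with weight 2 and length 2. So λ(A) = 2/2 = 1.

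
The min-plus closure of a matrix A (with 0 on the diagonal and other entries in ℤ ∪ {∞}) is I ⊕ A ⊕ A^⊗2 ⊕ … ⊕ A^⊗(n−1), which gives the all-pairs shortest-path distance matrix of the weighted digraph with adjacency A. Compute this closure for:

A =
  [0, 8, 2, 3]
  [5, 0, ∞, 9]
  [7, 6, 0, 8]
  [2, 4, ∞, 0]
Closure =
  [0, 7, 2, 3]
  [5, 0, 7, 8]
  [7, 6, 0, 8]
  [2, 4, 4, 0]

This is the Floyd-Warshall all-pairs shortest-path computation. For each intermediate vertex k = 0, 1, …, 3, update dist[i][j] ← min(dist[i][j], dist[i][k] + dist[k][j]). The final matrix gives, for each (i, j), the minimum total weight of any directed path from i to j (possibly empty when i = j).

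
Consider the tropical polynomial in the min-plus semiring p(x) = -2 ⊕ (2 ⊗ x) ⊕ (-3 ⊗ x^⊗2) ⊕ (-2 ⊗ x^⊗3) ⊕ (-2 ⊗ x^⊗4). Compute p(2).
p(2) = -2

A tropical monomial a ⊗ x^⊗i evaluates to a + i · x. Evaluating each term at x = 2:
  Term 0 contributes -2 + 0 · 2 = -2
  Term 1 contributes 2 + 1 · 2 = 4
  Term 2 contributes -3 + 2 · 2 = 1
  Term 3 contributes -2 + 3 · 2 = 4
  Term 4 contributes -2 + 4 · 2 = 6
p(2) = ⊕ of these = min[-2, 4, 1, 4, 6] = -2.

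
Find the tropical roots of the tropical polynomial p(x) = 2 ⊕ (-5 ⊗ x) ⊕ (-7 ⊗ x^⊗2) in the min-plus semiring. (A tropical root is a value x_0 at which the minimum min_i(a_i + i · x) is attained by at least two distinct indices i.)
Roots: {2, 7}

Each tropical root is a break point of the lower envelope of the lines y = a_i + i · x (there are 3 lines, with slopes 0, 1, ..., 2). Only the lines that attain the minimum somewhere contribute to roots; other lines are dominated. Here the surviving (envelope) indices are i = 2, i = 1, i = 0.
Intersections between consecutive envelope lines give the roots: for adjacent envelope indices i < j the intersection is x = (a_i − a_j) / (j − i). Reading off the sorted break points: {2, 7}.
Verification: at each break x_0, at least two indices attain the minimum of min_i(a_i + i · x_0).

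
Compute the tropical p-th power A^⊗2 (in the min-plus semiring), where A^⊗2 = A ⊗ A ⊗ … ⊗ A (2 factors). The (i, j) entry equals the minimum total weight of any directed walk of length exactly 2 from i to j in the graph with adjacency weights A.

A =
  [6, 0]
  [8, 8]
A^⊗2 =
  [8, 6]
  [14, 8]

Each entry (A^⊗2)_ij equals the minimum over all length-2 walks i = v_0 → v_1 → … → v_2 = j of Σ_t A[v_t][v_{t+1}]. For example, for (i, j) = (0, 1) we minimise over 2 possible intermediate vertex sequences; the minimum is 6, attained along the walk 0 → 0 → 1.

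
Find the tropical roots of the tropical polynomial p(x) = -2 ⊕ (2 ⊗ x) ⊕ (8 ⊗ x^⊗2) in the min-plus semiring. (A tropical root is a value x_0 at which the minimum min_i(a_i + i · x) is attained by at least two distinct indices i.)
Roots: {-6, -4}

Each tropical root is a break point of the lower envelope of the lines y = a_i + i · x (there are 3 lines, with slopes 0, 1, ..., 2). Only the lines that attain the minimum somewhere contribute to roots; other lines are dominated. Here the surviving (envelope) indices are i = 2, i = 1, i = 0.
Intersections between consecutive envelope lines give the roots: for adjacent envelope indices i < j the intersection is x = (a_i − a_j) / (j − i). Reading off the sorted break points: {-6, -4}.
Verification: at each break x_0, at least two indices attain the minimum of min_i(a_i + i · x_0).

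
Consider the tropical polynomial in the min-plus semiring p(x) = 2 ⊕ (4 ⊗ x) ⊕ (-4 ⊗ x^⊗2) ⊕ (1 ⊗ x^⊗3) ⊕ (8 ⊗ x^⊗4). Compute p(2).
p(2) = 0

A tropical monomial a ⊗ x^⊗i evaluates to a + i · x. Evaluating each term at x = 2:
  Term 0 contributes 2 + 0 · 2 = 2
  Term 1 contributes 4 + 1 · 2 = 6
  Term 2 contributes -4 + 2 · 2 = 0
  Term 3 contributes 1 + 3 · 2 = 7
  Term 4 contributes 8 + 4 · 2 = 16
p(2) = ⊕ of these = min[2, 6, 0, 7, 16] = 0.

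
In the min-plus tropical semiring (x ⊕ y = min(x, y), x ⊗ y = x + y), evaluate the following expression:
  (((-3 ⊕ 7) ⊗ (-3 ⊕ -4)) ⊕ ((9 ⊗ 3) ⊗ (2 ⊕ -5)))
(((-3 ⊕ 7) ⊗ (-3 ⊕ -4)) ⊕ ((9 ⊗ 3) ⊗ (2 ⊕ -5))) = -7

Expand innermost to outermost. Recall ⊕ takes the minimum of its arguments and ⊗ takes their sum. Working out the expression (((-3 ⊕ 7) ⊗ (-3 ⊕ -4)) ⊕ ((9 ⊗ 3) ⊗ (2 ⊕ -5))) gives -7.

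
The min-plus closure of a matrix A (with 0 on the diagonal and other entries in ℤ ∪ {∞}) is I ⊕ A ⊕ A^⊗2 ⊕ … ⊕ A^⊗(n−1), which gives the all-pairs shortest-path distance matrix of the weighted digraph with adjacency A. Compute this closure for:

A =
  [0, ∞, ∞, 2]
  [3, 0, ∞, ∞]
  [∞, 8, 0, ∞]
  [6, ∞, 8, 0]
Closure =
  [0, 18, 10, 2]
  [3, 0, 13, 5]
  [11, 8, 0, 13]
  [6, 16, 8, 0]

This is the Floyd-Warshall all-pairs shortest-path computation. For each intermediate vertex k = 0, 1, …, 3, update dist[i][j] ← min(dist[i][j], dist[i][k] + dist[k][j]). The final matrix gives, for each (i, j), the minimum total weight of any directed path from i to j (possibly empty when i = j).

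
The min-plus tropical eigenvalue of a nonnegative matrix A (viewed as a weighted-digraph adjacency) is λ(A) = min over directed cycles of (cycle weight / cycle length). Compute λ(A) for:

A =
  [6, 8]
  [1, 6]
λ(A) = 9/2

Enumerate directed cycles and compute their means (weight / length). Sample:
  cycle 0 → 0: weight = 6, length = 1, mean = 6/1 ≈ 6.000
  cycle 1 → 1: weight = 6, length = 1, mean = 6/1 ≈ 6.000
  cycle 0 → 1 → 0: weight = 9, length = 2, mean = 9/2 ≈ 4.500
  cycle 1 → 0 → 1: weight = 9, length = 2, mean = 9/2 ≈ 4.500
Minimum mean = 4.500, attained e.g. along the cycle 0 → 1 → 0 with weight 9 and length 2. So λ(A) = 9/2 = 9/2.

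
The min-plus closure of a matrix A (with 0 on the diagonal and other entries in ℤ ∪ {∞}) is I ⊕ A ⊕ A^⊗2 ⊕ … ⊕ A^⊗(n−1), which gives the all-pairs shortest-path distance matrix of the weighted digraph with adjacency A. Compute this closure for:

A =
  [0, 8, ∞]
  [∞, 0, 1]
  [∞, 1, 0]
Closure =
  [0, 8, 9]
  [∞, 0, 1]
  [∞, 1, 0]

This is the Floyd-Warshall all-pairs shortest-path computation. For each intermediate vertex k = 0, 1, …, 2, update dist[i][j] ← min(dist[i][j], dist[i][k] + dist[k][j]). The final matrix gives, for each (i, j), the minimum total weight of any directed path from i to j (possibly empty when i = j).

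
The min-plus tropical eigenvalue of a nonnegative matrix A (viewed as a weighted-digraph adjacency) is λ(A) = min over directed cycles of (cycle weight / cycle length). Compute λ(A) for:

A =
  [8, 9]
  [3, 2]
λ(A) = 2

Enumerate directed cycles and compute their means (weight / length). Sample:
  cycle 0 → 0: weight = 8, length = 1, mean = 8/1 ≈ 8.000
  cycle 1 → 1: weight = 2, length = 1, mean = 2/1 ≈ 2.000
  cycle 0 → 1 → 0: weight = 12, length = 2, mean = 12/2 ≈ 6.000
  cycle 1 → 0 → 1: weight = 12, length = 2, mean = 12/2 ≈ 6.000
Minimum mean = 2.000, attained e.g. along the cycle 1 → 1 with weight 2 and length 1. So λ(A) = 2/1 = 2.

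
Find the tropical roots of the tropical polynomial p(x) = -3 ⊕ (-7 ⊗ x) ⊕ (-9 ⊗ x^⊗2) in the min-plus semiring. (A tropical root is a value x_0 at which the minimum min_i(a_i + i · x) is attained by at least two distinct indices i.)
Roots: {2, 4}

Each tropical root is a break point of the lower envelope of the lines y = a_i + i · x (there are 3 lines, with slopes 0, 1, ..., 2). Only the lines that attain the minimum somewhere contribute to roots; other lines are dominated. Here the surviving (envelope) indices are i = 2, i = 1, i = 0.
Intersections between consecutive envelope lines give the roots: for adjacent envelope indices i < j the intersection is x = (a_i − a_j) / (j − i). Reading off the sorted break points: {2, 4}.
Verification: at each break x_0, at least two indices attain the minimum of min_i(a_i + i · x_0).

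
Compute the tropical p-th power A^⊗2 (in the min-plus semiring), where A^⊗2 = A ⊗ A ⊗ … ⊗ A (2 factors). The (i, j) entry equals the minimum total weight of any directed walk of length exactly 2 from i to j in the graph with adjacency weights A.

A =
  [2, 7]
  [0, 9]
A^⊗2 =
  [4, 9]
  [2, 7]

Each entry (A^⊗2)_ij equals the minimum over all length-2 walks i = v_0 → v_1 → … → v_2 = j of Σ_t A[v_t][v_{t+1}]. For example, for (i, j) = (0, 1) we minimise over 2 possible intermediate vertex sequences; the minimum is 9, attained along the walk 0 → 0 → 1.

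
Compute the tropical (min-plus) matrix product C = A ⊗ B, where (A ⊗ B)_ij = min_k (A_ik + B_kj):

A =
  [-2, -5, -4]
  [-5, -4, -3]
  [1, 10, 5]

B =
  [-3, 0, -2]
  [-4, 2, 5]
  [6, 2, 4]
A ⊗ B =
  [-9, -3, -4]
  [-8, -5, -7]
  [-2, 1, -1]

Apply the min-plus product entry-by-entry:
  C[0][0] = min over k of (A[0][0] + B[0][0] = -2 + -3 = -5, A[0][1] + B[1][0] = -5 + -4 = -9, A[0][2] + B[2][0] = -4 + 6 = 2) = -9 (attained at k = 1)
  C[0][1] = min over k of (A[0][0] + B[0][1] = -2 + 0 = -2, A[0][1] + B[1][1] = -5 + 2 = -3, A[0][2] + B[2][1] = -4 + 2 = -2) = -3 (attained at k = 1)
  C[0][2] = min over k of (A[0][0] + B[0][2] = -2 + -2 = -4, A[0][1] + B[1][2] = -5 + 5 = 0, A[0][2] + B[2][2] = -4 + 4 = 0) = -4 (attained at k = 0)
  C[1][0] = min over k of (A[1][0] + B[0][0] = -5 + -3 = -8, A[1][1] + B[1][0] = -4 + -4 = -8, A[1][2] + B[2][0] = -3 + 6 = 3) = -8 (attained at k = 0)
  C[1][1] = min over k of (A[1][0] + B[0][1] = -5 + 0 = -5, A[1][1] + B[1][1] = -4 + 2 = -2, A[1][2] + B[2][1] = -3 + 2 = -1) = -5 (attained at k = 0)
  C[1][2] = min over k of (A[1][0] + B[0][2] = -5 + -2 = -7, A[1][1] + B[1][2] = -4 + 5 = 1, A[1][2] + B[2][2] = -3 + 4 = 1) = -7 (attained at k = 0)
  C[2][0] = min over k of (A[2][0] + B[0][0] = 1 + -3 = -2, A[2][1] + B[1][0] = 10 + -4 = 6, A[2][2] + B[2][0] = 5 + 6 = 11) = -2 (attained at k = 0)
  C[2][1] = min over k of (A[2][0] + B[0][1] = 1 + 0 = 1, A[2][1] + B[1][1] = 10 + 2 = 12, A[2][2] + B[2][1] = 5 + 2 = 7) = 1 (attained at k = 0)
  C[2][2] = min over k of (A[2][0] + B[0][2] = 1 + -2 = -1, A[2][1] + B[1][2] = 10 + 5 = 15, A[2][2] + B[2][2] = 5 + 4 = 9) = -1 (attained at k = 0)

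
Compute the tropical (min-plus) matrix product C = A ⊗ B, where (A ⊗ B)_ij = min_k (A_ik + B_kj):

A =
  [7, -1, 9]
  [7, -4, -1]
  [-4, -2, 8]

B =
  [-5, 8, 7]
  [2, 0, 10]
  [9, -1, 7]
A ⊗ B =
  [1, -1, 9]
  [-2, -4, 6]
  [-9, -2, 3]

Apply the min-plus product entry-by-entry:
  C[0][0] = min over k of (A[0][0] + B[0][0] = 7 + -5 = 2, A[0][1] + B[1][0] = -1 + 2 = 1, A[0][2] + B[2][0] = 9 + 9 = 18) = 1 (attained at k = 1)
  C[0][1] = min over k of (A[0][0] + B[0][1] = 7 + 8 = 15, A[0][1] + B[1][1] = -1 + 0 = -1, A[0][2] + B[2][1] = 9 + -1 = 8) = -1 (attained at k = 1)
  C[0][2] = min over k of (A[0][0] + B[0][2] = 7 + 7 = 14, A[0][1] + B[1][2] = -1 + 10 = 9, A[0][2] + B[2][2] = 9 + 7 = 16) = 9 (attained at k = 1)
  C[1][0] = min over k of (A[1][0] + B[0][0] = 7 + -5 = 2, A[1][1] + B[1][0] = -4 + 2 = -2, A[1][2] + B[2][0] = -1 + 9 = 8) = -2 (attained at k = 1)
  C[1][1] = min over k of (A[1][0] + B[0][1] = 7 + 8 = 15, A[1][1] + B[1][1] = -4 + 0 = -4, A[1][2] + B[2][1] = -1 + -1 = -2) = -4 (attained at k = 1)
  C[1][2] = min over k of (A[1][0] + B[0][2] = 7 + 7 = 14, A[1][1] + B[1][2] = -4 + 10 = 6, A[1][2] + B[2][2] = -1 + 7 = 6) = 6 (attained at k = 1)
  C[2][0] = min over k of (A[2][0] + B[0][0] = -4 + -5 = -9, A[2][1] + B[1][0] = -2 + 2 = 0, A[2][2] + B[2][0] = 8 + 9 = 17) = -9 (attained at k = 0)
  C[2][1] = min over k of (A[2][0] + B[0][1] = -4 + 8 = 4, A[2][1] + B[1][1] = -2 + 0 = -2, A[2][2] + B[2][1] = 8 + -1 = 7) = -2 (attained at k = 1)
  C[2][2] = min over k of (A[2][0] + B[0][2] = -4 + 7 = 3, A[2][1] + B[1][2] = -2 + 10 = 8, A[2][2] + B[2][2] = 8 + 7 = 15) = 3 (attained at k = 0)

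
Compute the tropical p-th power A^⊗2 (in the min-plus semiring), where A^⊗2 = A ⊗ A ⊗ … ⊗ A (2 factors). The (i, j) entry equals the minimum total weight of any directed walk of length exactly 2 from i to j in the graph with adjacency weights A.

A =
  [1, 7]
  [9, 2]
A^⊗2 =
  [2, 8]
  [10, 4]

Each entry (A^⊗2)_ij equals the minimum over all length-2 walks i = v_0 → v_1 → … → v_2 = j of Σ_t A[v_t][v_{t+1}]. For example, for (i, j) = (0, 1) we minimise over 2 possible intermediate vertex sequences; the minimum is 8, attained along the walk 0 → 0 → 1.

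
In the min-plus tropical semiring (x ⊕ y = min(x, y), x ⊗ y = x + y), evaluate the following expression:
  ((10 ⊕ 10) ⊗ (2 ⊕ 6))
((10 ⊕ 10) ⊗ (2 ⊕ 6)) = 12

Expand innermost to outermost. Recall ⊕ takes the minimum of its arguments and ⊗ takes their sum. Working out the expression ((10 ⊕ 10) ⊗ (2 ⊕ 6)) gives 12.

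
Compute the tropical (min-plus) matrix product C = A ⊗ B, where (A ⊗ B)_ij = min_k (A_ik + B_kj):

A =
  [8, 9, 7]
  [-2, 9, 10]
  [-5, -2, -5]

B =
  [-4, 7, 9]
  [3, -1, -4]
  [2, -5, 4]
A ⊗ B =
  [4, 2, 5]
  [-6, 5, 5]
  [-9, -10, -6]

Apply the min-plus product entry-by-entry:
  C[0][0] = min over k of (A[0][0] + B[0][0] = 8 + -4 = 4, A[0][1] + B[1][0] = 9 + 3 = 12, A[0][2] + B[2][0] = 7 + 2 = 9) = 4 (attained at k = 0)
  C[0][1] = min over k of (A[0][0] + B[0][1] = 8 + 7 = 15, A[0][1] + B[1][1] = 9 + -1 = 8, A[0][2] + B[2][1] = 7 + -5 = 2) = 2 (attained at k = 2)
  C[0][2] = min over k of (A[0][0] + B[0][2] = 8 + 9 = 17, A[0][1] + B[1][2] = 9 + -4 = 5, A[0][2] + B[2][2] = 7 + 4 = 11) = 5 (attained at k = 1)
  C[1][0] = min over k of (A[1][0] + B[0][0] = -2 + -4 = -6, A[1][1] + B[1][0] = 9 + 3 = 12, A[1][2] + B[2][0] = 10 + 2 = 12) = -6 (attained at k = 0)
  C[1][1] = min over k of (A[1][0] + B[0][1] = -2 + 7 = 5, A[1][1] + B[1][1] = 9 + -1 = 8, A[1][2] + B[2][1] = 10 + -5 = 5) = 5 (attained at k = 0)
  C[1][2] = min over k of (A[1][0] + B[0][2] = -2 + 9 = 7, A[1][1] + B[1][2] = 9 + -4 = 5, A[1][2] + B[2][2] = 10 + 4 = 14) = 5 (attained at k = 1)
  C[2][0] = min over k of (A[2][0] + B[0][0] = -5 + -4 = -9, A[2][1] + B[1][0] = -2 + 3 = 1, A[2][2] + B[2][0] = -5 + 2 = -3) = -9 (attained at k = 0)
  C[2][1] = min over k of (A[2][0] + B[0][1] = -5 + 7 = 2, A[2][1] + B[1][1] = -2 + -1 = -3, A[2][2] + B[2][1] = -5 + -5 = -10) = -10 (attained at k = 2)
  C[2][2] = min over k of (A[2][0] + B[0][2] = -5 + 9 = 4, A[2][1] + B[1][2] = -2 + -4 = -6, A[2][2] + B[2][2] = -5 + 4 = -1) = -6 (attained at k = 1)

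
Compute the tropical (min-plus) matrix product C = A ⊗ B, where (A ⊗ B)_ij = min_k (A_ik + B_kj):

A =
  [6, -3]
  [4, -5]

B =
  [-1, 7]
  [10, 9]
A ⊗ B =
  [5, 6]
  [3, 4]

Apply the min-plus product entry-by-entry:
  C[0][0] = min over k of (A[0][0] + B[0][0] = 6 + -1 = 5, A[0][1] + B[1][0] = -3 + 10 = 7) = 5 (attained at k = 0)
  C[0][1] = min over k of (A[0][0] + B[0][1] = 6 + 7 = 13, A[0][1] + B[1][1] = -3 + 9 = 6) = 6 (attained at k = 1)
  C[1][0] = min over k of (A[1][0] + B[0][0] = 4 + -1 = 3, A[1][1] + B[1][0] = -5 + 10 = 5) = 3 (attained at k = 0)
  C[1][1] = min over k of (A[1][0] + B[0][1] = 4 + 7 = 11, A[1][1] + B[1][1] = -5 + 9 = 4) = 4 (attained at k = 1)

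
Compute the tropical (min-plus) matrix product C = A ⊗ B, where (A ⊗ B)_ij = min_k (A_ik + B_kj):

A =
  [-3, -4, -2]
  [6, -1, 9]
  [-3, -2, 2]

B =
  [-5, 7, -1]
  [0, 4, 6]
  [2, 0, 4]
A ⊗ B =
  [-8, -2, -4]
  [-1, 3, 5]
  [-8, 2, -4]

Apply the min-plus product entry-by-entry:
  C[0][0] = min over k of (A[0][0] + B[0][0] = -3 + -5 = -8, A[0][1] + B[1][0] = -4 + 0 = -4, A[0][2] + B[2][0] = -2 + 2 = 0) = -8 (attained at k = 0)
  C[0][1] = min over k of (A[0][0] + B[0][1] = -3 + 7 = 4, A[0][1] + B[1][1] = -4 + 4 = 0, A[0][2] + B[2][1] = -2 + 0 = -2) = -2 (attained at k = 2)
  C[0][2] = min over k of (A[0][0] + B[0][2] = -3 + -1 = -4, A[0][1] + B[1][2] = -4 + 6 = 2, A[0][2] + B[2][2] = -2 + 4 = 2) = -4 (attained at k = 0)
  C[1][0] = min over k of (A[1][0] + B[0][0] = 6 + -5 = 1, A[1][1] + B[1][0] = -1 + 0 = -1, A[1][2] + B[2][0] = 9 + 2 = 11) = -1 (attained at k = 1)
  C[1][1] = min over k of (A[1][0] + B[0][1] = 6 + 7 = 13, A[1][1] + B[1][1] = -1 + 4 = 3, A[1][2] + B[2][1] = 9 + 0 = 9) = 3 (attained at k = 1)
  C[1][2] = min over k of (A[1][0] + B[0][2] = 6 + -1 = 5, A[1][1] + B[1][2] = -1 + 6 = 5, A[1][2] + B[2][2] = 9 + 4 = 13) = 5 (attained at k = 0)
  C[2][0] = min over k of (A[2][0] + B[0][0] = -3 + -5 = -8, A[2][1] + B[1][0] = -2 + 0 = -2, A[2][2] + B[2][0] = 2 + 2 = 4) = -8 (attained at k = 0)
  C[2][1] = min over k of (A[2][0] + B[0][1] = -3 + 7 = 4, A[2][1] + B[1][1] = -2 + 4 = 2, A[2][2] + B[2][1] = 2 + 0 = 2) = 2 (attained at k = 1)
  C[2][2] = min over k of (A[2][0] + B[0][2] = -3 + -1 = -4, A[2][1] + B[1][2] = -2 + 6 = 4, A[2][2] + B[2][2] = 2 + 4 = 6) = -4 (attained at k = 0)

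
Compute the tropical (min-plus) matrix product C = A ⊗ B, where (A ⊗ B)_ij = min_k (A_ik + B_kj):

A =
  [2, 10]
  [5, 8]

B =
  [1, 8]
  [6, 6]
A ⊗ B =
  [3, 10]
  [6, 13]

Apply the min-plus product entry-by-entry:
  C[0][0] = min over k of (A[0][0] + B[0][0] = 2 + 1 = 3, A[0][1] + B[1][0] = 10 + 6 = 16) = 3 (attained at k = 0)
  C[0][1] = min over k of (A[0][0] + B[0][1] = 2 + 8 = 10, A[0][1] + B[1][1] = 10 + 6 = 16) = 10 (attained at k = 0)
  C[1][0] = min over k of (A[1][0] + B[0][0] = 5 + 1 = 6, A[1][1] + B[1][0] = 8 + 6 = 14) = 6 (attained at k = 0)
  C[1][1] = min over k of (A[1][0] + B[0][1] = 5 + 8 = 13, A[1][1] + B[1][1] = 8 + 6 = 14) = 13 (attained at k = 0)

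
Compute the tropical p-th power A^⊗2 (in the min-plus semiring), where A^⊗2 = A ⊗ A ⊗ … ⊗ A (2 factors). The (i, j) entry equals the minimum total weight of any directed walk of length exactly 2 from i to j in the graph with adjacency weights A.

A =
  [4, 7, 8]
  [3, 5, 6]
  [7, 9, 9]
A^⊗2 =
  [8, 11, 12]
  [7, 10, 11]
  [11, 14, 15]

Each entry (A^⊗2)_ij equals the minimum over all length-2 walks i = v_0 → v_1 → … → v_2 = j of Σ_t A[v_t][v_{t+1}]. For example, for (i, j) = (0, 2) we minimise over 3 possible intermediate vertex sequences; the minimum is 12, attained along the walk 0 → 0 → 2.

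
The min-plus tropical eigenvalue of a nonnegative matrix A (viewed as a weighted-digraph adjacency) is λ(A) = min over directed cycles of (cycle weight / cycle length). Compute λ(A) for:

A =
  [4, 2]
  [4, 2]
λ(A) = 2

Enumerate directed cycles and compute their means (weight / length). Sample:
  cycle 0 → 0: weight = 4, length = 1, mean = 4/1 ≈ 4.000
  cycle 1 → 1: weight = 2, length = 1, mean = 2/1 ≈ 2.000
  cycle 0 → 1 → 0: weight = 6, length = 2, mean = 6/2 ≈ 3.000
  cycle 1 → 0 → 1: weight = 6, length = 2, mean = 6/2 ≈ 3.000
Minimum mean = 2.000, attained e.g. along the cycle 1 → 1 with weight 2 and length 1. So λ(A) = 2/1 = 2.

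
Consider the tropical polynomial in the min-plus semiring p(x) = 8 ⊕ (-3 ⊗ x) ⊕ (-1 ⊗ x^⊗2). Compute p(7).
p(7) = 4

A tropical monomial a ⊗ x^⊗i evaluates to a + i · x. Evaluating each term at x = 7:
  Term 0 contributes 8 + 0 · 7 = 8
  Term 1 contributes -3 + 1 · 7 = 4
  Term 2 contributes -1 + 2 · 7 = 13
p(7) = ⊕ of these = min[8, 4, 13] = 4.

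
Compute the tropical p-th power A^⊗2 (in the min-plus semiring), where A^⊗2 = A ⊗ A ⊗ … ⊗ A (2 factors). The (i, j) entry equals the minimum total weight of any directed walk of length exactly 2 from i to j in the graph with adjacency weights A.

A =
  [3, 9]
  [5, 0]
A^⊗2 =
  [6, 9]
  [5, 0]

Each entry (A^⊗2)_ij equals the minimum over all length-2 walks i = v_0 → v_1 → … → v_2 = j of Σ_t A[v_t][v_{t+1}]. For example, for (i, j) = (0, 1) we minimise over 2 possible intermediate vertex sequences; the minimum is 9, attained along the walk 0 → 1 → 1.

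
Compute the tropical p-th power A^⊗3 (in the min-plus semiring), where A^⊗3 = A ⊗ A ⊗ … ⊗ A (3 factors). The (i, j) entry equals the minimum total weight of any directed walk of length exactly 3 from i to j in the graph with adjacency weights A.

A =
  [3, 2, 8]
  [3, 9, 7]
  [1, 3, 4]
A^⊗3 =
  [8, 7, 12]
  [8, 8, 12]
  [6, 6, 10]

Each entry (A^⊗3)_ij equals the minimum over all length-3 walks i = v_0 → v_1 → … → v_3 = j of Σ_t A[v_t][v_{t+1}]. For example, for (i, j) = (0, 2) we minimise over 9 possible intermediate vertex sequences; the minimum is 12, attained along the walk 0 → 0 → 1 → 2.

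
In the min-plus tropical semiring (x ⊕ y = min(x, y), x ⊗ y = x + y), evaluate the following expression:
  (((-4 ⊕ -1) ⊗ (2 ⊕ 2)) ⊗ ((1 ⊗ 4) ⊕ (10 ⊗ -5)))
(((-4 ⊕ -1) ⊗ (2 ⊕ 2)) ⊗ ((1 ⊗ 4) ⊕ (10 ⊗ -5))) = 3

Expand innermost to outermost. Recall ⊕ takes the minimum of its arguments and ⊗ takes their sum. Working out the expression (((-4 ⊕ -1) ⊗ (2 ⊕ 2)) ⊗ ((1 ⊗ 4) ⊕ (10 ⊗ -5))) gives 3.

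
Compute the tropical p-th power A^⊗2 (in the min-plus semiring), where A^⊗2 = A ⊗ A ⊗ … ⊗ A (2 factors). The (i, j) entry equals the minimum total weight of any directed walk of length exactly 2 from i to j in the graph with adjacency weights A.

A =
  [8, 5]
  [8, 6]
A^⊗2 =
  [13, 11]
  [14, 12]

Each entry (A^⊗2)_ij equals the minimum over all length-2 walks i = v_0 → v_1 → … → v_2 = j of Σ_t A[v_t][v_{t+1}]. For example, for (i, j) = (0, 1) we minimise over 2 possible intermediate vertex sequences; the minimum is 11, attained along the walk 0 → 1 → 1.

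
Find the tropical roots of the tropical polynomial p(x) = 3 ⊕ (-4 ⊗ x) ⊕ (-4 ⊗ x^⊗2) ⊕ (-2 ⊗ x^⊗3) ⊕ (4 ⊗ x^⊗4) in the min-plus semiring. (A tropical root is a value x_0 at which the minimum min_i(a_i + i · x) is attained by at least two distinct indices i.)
Roots: {-6, -2, 0, 7}

Each tropical root is a break point of the lower envelope of the lines y = a_i + i · x (there are 5 lines, with slopes 0, 1, ..., 4). Only the lines that attain the minimum somewhere contribute to roots; other lines are dominated. Here the surviving (envelope) indices are i = 4, i = 3, i = 2, i = 1, i = 0.
Intersections between consecutive envelope lines give the roots: for adjacent envelope indices i < j the intersection is x = (a_i − a_j) / (j − i). Reading off the sorted break points: {-6, -2, 0, 7}.
Verification: at each break x_0, at least two indices attain the minimum of min_i(a_i + i · x_0).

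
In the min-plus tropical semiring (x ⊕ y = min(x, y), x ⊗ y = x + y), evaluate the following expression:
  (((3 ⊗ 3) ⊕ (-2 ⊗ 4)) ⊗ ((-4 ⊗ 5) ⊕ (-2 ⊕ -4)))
(((3 ⊗ 3) ⊕ (-2 ⊗ 4)) ⊗ ((-4 ⊗ 5) ⊕ (-2 ⊕ -4))) = -2

Expand innermost to outermost. Recall ⊕ takes the minimum of its arguments and ⊗ takes their sum. Working out the expression (((3 ⊗ 3) ⊕ (-2 ⊗ 4)) ⊗ ((-4 ⊗ 5) ⊕ (-2 ⊕ -4))) gives -2.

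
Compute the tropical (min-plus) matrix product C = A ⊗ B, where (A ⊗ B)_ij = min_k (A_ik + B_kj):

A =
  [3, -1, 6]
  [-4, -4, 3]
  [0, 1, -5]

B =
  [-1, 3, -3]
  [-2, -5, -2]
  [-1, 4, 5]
A ⊗ B =
  [-3, -6, -3]
  [-6, -9, -7]
  [-6, -4, -3]

Apply the min-plus product entry-by-entry:
  C[0][0] = min over k of (A[0][0] + B[0][0] = 3 + -1 = 2, A[0][1] + B[1][0] = -1 + -2 = -3, A[0][2] + B[2][0] = 6 + -1 = 5) = -3 (attained at k = 1)
  C[0][1] = min over k of (A[0][0] + B[0][1] = 3 + 3 = 6, A[0][1] + B[1][1] = -1 + -5 = -6, A[0][2] + B[2][1] = 6 + 4 = 10) = -6 (attained at k = 1)
  C[0][2] = min over k of (A[0][0] + B[0][2] = 3 + -3 = 0, A[0][1] + B[1][2] = -1 + -2 = -3, A[0][2] + B[2][2] = 6 + 5 = 11) = -3 (attained at k = 1)
  C[1][0] = min over k of (A[1][0] + B[0][0] = -4 + -1 = -5, A[1][1] + B[1][0] = -4 + -2 = -6, A[1][2] + B[2][0] = 3 + -1 = 2) = -6 (attained at k = 1)
  C[1][1] = min over k of (A[1][0] + B[0][1] = -4 + 3 = -1, A[1][1] + B[1][1] = -4 + -5 = -9, A[1][2] + B[2][1] = 3 + 4 = 7) = -9 (attained at k = 1)
  C[1][2] = min over k of (A[1][0] + B[0][2] = -4 + -3 = -7, A[1][1] + B[1][2] = -4 + -2 = -6, A[1][2] + B[2][2] = 3 + 5 = 8) = -7 (attained at k = 0)
  C[2][0] = min over k of (A[2][0] + B[0][0] = 0 + -1 = -1, A[2][1] + B[1][0] = 1 + -2 = -1, A[2][2] + B[2][0] = -5 + -1 = -6) = -6 (attained at k = 2)
  C[2][1] = min over k of (A[2][0] + B[0][1] = 0 + 3 = 3, A[2][1] + B[1][1] = 1 + -5 = -4, A[2][2] + B[2][1] = -5 + 4 = -1) = -4 (attained at k = 1)
  C[2][2] = min over k of (A[2][0] + B[0][2] = 0 + -3 = -3, A[2][1] + B[1][2] = 1 + -2 = -1, A[2][2] + B[2][2] = -5 + 5 = 0) = -3 (attained at k = 0)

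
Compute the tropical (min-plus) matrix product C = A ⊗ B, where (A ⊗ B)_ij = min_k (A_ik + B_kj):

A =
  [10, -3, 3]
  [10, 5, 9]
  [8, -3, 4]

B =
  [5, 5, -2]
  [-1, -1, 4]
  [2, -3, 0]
A ⊗ B =
  [-4, -4, 1]
  [4, 4, 8]
  [-4, -4, 1]

Apply the min-plus product entry-by-entry:
  C[0][0] = min over k of (A[0][0] + B[0][0] = 10 + 5 = 15, A[0][1] + B[1][0] = -3 + -1 = -4, A[0][2] + B[2][0] = 3 + 2 = 5) = -4 (attained at k = 1)
  C[0][1] = min over k of (A[0][0] + B[0][1] = 10 + 5 = 15, A[0][1] + B[1][1] = -3 + -1 = -4, A[0][2] + B[2][1] = 3 + -3 = 0) = -4 (attained at k = 1)
  C[0][2] = min over k of (A[0][0] + B[0][2] = 10 + -2 = 8, A[0][1] + B[1][2] = -3 + 4 = 1, A[0][2] + B[2][2] = 3 + 0 = 3) = 1 (attained at k = 1)
  C[1][0] = min over k of (A[1][0] + B[0][0] = 10 + 5 = 15, A[1][1] + B[1][0] = 5 + -1 = 4, A[1][2] + B[2][0] = 9 + 2 = 11) = 4 (attained at k = 1)
  C[1][1] = min over k of (A[1][0] + B[0][1] = 10 + 5 = 15, A[1][1] + B[1][1] = 5 + -1 = 4, A[1][2] + B[2][1] = 9 + -3 = 6) = 4 (attained at k = 1)
  C[1][2] = min over k of (A[1][0] + B[0][2] = 10 + -2 = 8, A[1][1] + B[1][2] = 5 + 4 = 9, A[1][2] + B[2][2] = 9 + 0 = 9) = 8 (attained at k = 0)
  C[2][0] = min over k of (A[2][0] + B[0][0] = 8 + 5 = 13, A[2][1] + B[1][0] = -3 + -1 = -4, A[2][2] + B[2][0] = 4 + 2 = 6) = -4 (attained at k = 1)
  C[2][1] = min over k of (A[2][0] + B[0][1] = 8 + 5 = 13, A[2][1] + B[1][1] = -3 + -1 = -4, A[2][2] + B[2][1] = 4 + -3 = 1) = -4 (attained at k = 1)
  C[2][2] = min over k of (A[2][0] + B[0][2] = 8 + -2 = 6, A[2][1] + B[1][2] = -3 + 4 = 1, A[2][2] + B[2][2] = 4 + 0 = 4) = 1 (attained at k = 1)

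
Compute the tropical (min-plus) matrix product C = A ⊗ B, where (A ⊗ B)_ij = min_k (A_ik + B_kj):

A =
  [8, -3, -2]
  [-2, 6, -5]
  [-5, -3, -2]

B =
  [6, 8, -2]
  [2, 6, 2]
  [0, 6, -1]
A ⊗ B =
  [-2, 3, -3]
  [-5, 1, -6]
  [-2, 3, -7]

Apply the min-plus product entry-by-entry:
  C[0][0] = min over k of (A[0][0] + B[0][0] = 8 + 6 = 14, A[0][1] + B[1][0] = -3 + 2 = -1, A[0][2] + B[2][0] = -2 + 0 = -2) = -2 (attained at k = 2)
  C[0][1] = min over k of (A[0][0] + B[0][1] = 8 + 8 = 16, A[0][1] + B[1][1] = -3 + 6 = 3, A[0][2] + B[2][1] = -2 + 6 = 4) = 3 (attained at k = 1)
  C[0][2] = min over k of (A[0][0] + B[0][2] = 8 + -2 = 6, A[0][1] + B[1][2] = -3 + 2 = -1, A[0][2] + B[2][2] = -2 + -1 = -3) = -3 (attained at k = 2)
  C[1][0] = min over k of (A[1][0] + B[0][0] = -2 + 6 = 4, A[1][1] + B[1][0] = 6 + 2 = 8, A[1][2] + B[2][0] = -5 + 0 = -5) = -5 (attained at k = 2)
  C[1][1] = min over k of (A[1][0] + B[0][1] = -2 + 8 = 6, A[1][1] + B[1][1] = 6 + 6 = 12, A[1][2] + B[2][1] = -5 + 6 = 1) = 1 (attained at k = 2)
  C[1][2] = min over k of (A[1][0] + B[0][2] = -2 + -2 = -4, A[1][1] + B[1][2] = 6 + 2 = 8, A[1][2] + B[2][2] = -5 + -1 = -6) = -6 (attained at k = 2)
  C[2][0] = min over k of (A[2][0] + B[0][0] = -5 + 6 = 1, A[2][1] + B[1][0] = -3 + 2 = -1, A[2][2] + B[2][0] = -2 + 0 = -2) = -2 (attained at k = 2)
  C[2][1] = min over k of (A[2][0] + B[0][1] = -5 + 8 = 3, A[2][1] + B[1][1] = -3 + 6 = 3, A[2][2] + B[2][1] = -2 + 6 = 4) = 3 (attained at k = 0)
  C[2][2] = min over k of (A[2][0] + B[0][2] = -5 + -2 = -7, A[2][1] + B[1][2] = -3 + 2 = -1, A[2][2] + B[2][2] = -2 + -1 = -3) = -7 (attained at k = 0)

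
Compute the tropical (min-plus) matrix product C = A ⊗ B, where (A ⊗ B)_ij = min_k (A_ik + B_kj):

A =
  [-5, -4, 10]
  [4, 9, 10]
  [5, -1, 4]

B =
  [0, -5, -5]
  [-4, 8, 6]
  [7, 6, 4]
A ⊗ B =
  [-8, -10, -10]
  [4, -1, -1]
  [-5, 0, 0]

Apply the min-plus product entry-by-entry:
  C[0][0] = min over k of (A[0][0] + B[0][0] = -5 + 0 = -5, A[0][1] + B[1][0] = -4 + -4 = -8, A[0][2] + B[2][0] = 10 + 7 = 17) = -8 (attained at k = 1)
  C[0][1] = min over k of (A[0][0] + B[0][1] = -5 + -5 = -10, A[0][1] + B[1][1] = -4 + 8 = 4, A[0][2] + B[2][1] = 10 + 6 = 16) = -10 (attained at k = 0)
  C[0][2] = min over k of (A[0][0] + B[0][2] = -5 + -5 = -10, A[0][1] + B[1][2] = -4 + 6 = 2, A[0][2] + B[2][2] = 10 + 4 = 14) = -10 (attained at k = 0)
  C[1][0] = min over k of (A[1][0] + B[0][0] = 4 + 0 = 4, A[1][1] + B[1][0] = 9 + -4 = 5, A[1][2] + B[2][0] = 10 + 7 = 17) = 4 (attained at k = 0)
  C[1][1] = min over k of (A[1][0] + B[0][1] = 4 + -5 = -1, A[1][1] + B[1][1] = 9 + 8 = 17, A[1][2] + B[2][1] = 10 + 6 = 16) = -1 (attained at k = 0)
  C[1][2] = min over k of (A[1][0] + B[0][2] = 4 + -5 = -1, A[1][1] + B[1][2] = 9 + 6 = 15, A[1][2] + B[2][2] = 10 + 4 = 14) = -1 (attained at k = 0)
  C[2][0] = min over k of (A[2][0] + B[0][0] = 5 + 0 = 5, A[2][1] + B[1][0] = -1 + -4 = -5, A[2][2] + B[2][0] = 4 + 7 = 11) = -5 (attained at k = 1)
  C[2][1] = min over k of (A[2][0] + B[0][1] = 5 + -5 = 0, A[2][1] + B[1][1] = -1 + 8 = 7, A[2][2] + B[2][1] = 4 + 6 = 10) = 0 (attained at k = 0)
  C[2][2] = min over k of (A[2][0] + B[0][2] = 5 + -5 = 0, A[2][1] + B[1][2] = -1 + 6 = 5, A[2][2] + B[2][2] = 4 + 4 = 8) = 0 (attained at k = 0)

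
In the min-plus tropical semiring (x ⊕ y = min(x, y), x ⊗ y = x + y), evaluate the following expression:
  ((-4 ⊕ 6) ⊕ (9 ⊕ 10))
((-4 ⊕ 6) ⊕ (9 ⊕ 10)) = -4

Expand innermost to outermost. Recall ⊕ takes the minimum of its arguments and ⊗ takes their sum. Working out the expression ((-4 ⊕ 6) ⊕ (9 ⊕ 10)) gives -4.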